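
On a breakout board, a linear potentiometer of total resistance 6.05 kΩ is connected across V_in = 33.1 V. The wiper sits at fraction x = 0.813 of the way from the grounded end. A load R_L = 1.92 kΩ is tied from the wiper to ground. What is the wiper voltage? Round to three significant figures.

V_out ≈ 18.2 V

Split the track: R_lower = x·R_p = 4.919 kΩ, R_upper = (1−x)·R_p = 1.131 kΩ.
Lower segment in parallel with the load: 4.919 ‖ 1.92 = 1.381 kΩ.
Loaded-divider output: V_out = 33.1 × 0.5497 = 18.19 V.
(Unloaded: V_out = x·V_in = 26.9 V.)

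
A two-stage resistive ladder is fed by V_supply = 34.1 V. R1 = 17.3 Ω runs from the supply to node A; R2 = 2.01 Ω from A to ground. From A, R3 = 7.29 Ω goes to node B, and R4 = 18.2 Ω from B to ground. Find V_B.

Looking into the second stage from A: R3 + R4 = 25.49 Ω appears in parallel with R2.
R2 ‖ (R3+R4) = 1.863 Ω.
V_A = 34.1 × 1.863/(17.3 + 1.863) = 3.315 V.
Then the unloaded second divider: V_B = V_A × R4/(R3+R4) = 3.315 × 0.7140 = 2.367 V.

V_B ≈ 2.37 V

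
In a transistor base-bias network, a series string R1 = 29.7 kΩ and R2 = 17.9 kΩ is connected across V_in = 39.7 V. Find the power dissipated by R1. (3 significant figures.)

P ≈ 20.7 mW

The common current is I = 39.7/47.60 = 0.8340 mA.
V(R1) = I·R = 24.77 V; P = V·I = 24.77 × 0.8340 = 20.66 mW.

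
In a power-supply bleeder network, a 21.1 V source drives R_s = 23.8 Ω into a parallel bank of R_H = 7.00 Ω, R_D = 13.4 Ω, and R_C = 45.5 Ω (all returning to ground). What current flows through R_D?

I ≈ 0.235 A

Equivalent of the parallel group: R_p = 4.176 Ω.
V_A = 21.1 × 4.176/27.98 = 3.150 V.
I(R_D) = V_A / R_D = 3.150/13.4 = 0.2350 A.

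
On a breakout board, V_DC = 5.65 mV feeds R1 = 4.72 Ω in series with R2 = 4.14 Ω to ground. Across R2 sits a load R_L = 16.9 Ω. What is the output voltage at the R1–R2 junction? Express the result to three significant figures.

V_out ≈ 2.34 mV

First combine the lower leg with the load: R2 ‖ R_L = 3.325 Ω.
Now apply the divider: V_out = 5.65 × 0.4133 = 2.335 mV.
(Unloaded it would be 2.64 mV; the load pulls it down.)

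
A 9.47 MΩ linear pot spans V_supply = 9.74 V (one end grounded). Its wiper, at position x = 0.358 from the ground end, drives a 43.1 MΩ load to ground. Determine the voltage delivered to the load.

V_out ≈ 3.32 V

The pot divides into 6.080 MΩ above the wiper and 3.390 MΩ below.
R_L loads the lower segment: effective lower R = 3.143 MΩ.
V_out = 9.74 × 3.143/(6.080 + 3.143) = 3.319 V.
(Unloaded: V_out = x·V_supply = 3.49 V.)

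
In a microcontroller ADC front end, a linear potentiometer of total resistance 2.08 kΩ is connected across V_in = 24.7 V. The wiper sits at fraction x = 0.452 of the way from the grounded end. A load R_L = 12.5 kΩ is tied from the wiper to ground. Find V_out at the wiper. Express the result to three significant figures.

The pot divides into 1.140 kΩ above the wiper and 0.9402 kΩ below.
(x·R_p) ‖ R_L = 0.8744 kΩ.
V_out = 24.7 × 0.8744/(1.140 + 0.8744) = 10.72 V.

V_out ≈ 10.7 V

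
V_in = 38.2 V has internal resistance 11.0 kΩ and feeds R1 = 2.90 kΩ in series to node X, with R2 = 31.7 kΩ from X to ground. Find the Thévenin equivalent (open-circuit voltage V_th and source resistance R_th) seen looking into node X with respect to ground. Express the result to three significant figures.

R1' = 11.0 + 2.90 = 13.90 kΩ (source resistance + R1).
With X open, the divider is unloaded: V_th = 38.2 × 31.7/45.60 = 26.56 V.
Zeroing V_in shorts the top of R1' to ground, so R_th = R1' ‖ R2 = 9.663 kΩ.

V_th ≈ 26.6 V, R_th ≈ 9.66 kΩ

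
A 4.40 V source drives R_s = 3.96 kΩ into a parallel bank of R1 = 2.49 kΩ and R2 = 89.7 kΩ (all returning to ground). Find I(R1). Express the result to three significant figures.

I ≈ 0.671 mA

Parallel bank: R_p = 1/(1/2.49 + 1/89.7) = 2.423 kΩ.
V_A = 4.40 × 2.423/6.383 = 1.670 V.
I(R1) = V_A / R1 = 1.670/2.49 = 0.6707 mA.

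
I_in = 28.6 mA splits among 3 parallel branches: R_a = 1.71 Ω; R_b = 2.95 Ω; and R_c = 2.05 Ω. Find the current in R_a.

I ≈ 11.8 mA

ΣG = 1/1.71 + 1/2.95 + 1/2.05 = 1.412.
Current divider: I(R_a) = I_in · G_k/ΣG = 28.6 × (0.5848/1.412) = 28.6 × 0.4143 = 11.85 mA.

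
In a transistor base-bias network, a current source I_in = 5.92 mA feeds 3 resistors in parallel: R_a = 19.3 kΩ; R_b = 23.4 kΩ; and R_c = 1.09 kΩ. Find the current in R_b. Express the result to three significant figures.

I ≈ 0.250 mA

ΣG = 1/19.3 + 1/23.4 + 1/1.09 = 1.012.
Current divider: I(R_b) = I_in · G_k/ΣG = 5.92 × (0.04274/1.012) = 5.92 × 0.04223 = 0.2500 mA.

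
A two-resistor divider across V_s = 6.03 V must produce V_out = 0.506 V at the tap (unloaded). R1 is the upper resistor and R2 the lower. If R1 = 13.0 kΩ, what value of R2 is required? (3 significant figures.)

R2 ≈ 1.19 kΩ

The divider ratio is R2/(R1+R2) = 0.506/6.03 = 0.08391.
R2 = R1 · 0.08391/(1 − 0.08391) = 1.191 kΩ.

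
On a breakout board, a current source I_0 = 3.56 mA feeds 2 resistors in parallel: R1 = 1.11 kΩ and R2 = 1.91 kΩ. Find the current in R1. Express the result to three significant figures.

Two-branch current divider: I_k = I_0 · R_other/(R_1 + R_2).
I(R1) = 3.56 × 1.91/(1.11 + 1.91) = 3.56 × 0.6325 = 2.252 mA.

I ≈ 2.25 mA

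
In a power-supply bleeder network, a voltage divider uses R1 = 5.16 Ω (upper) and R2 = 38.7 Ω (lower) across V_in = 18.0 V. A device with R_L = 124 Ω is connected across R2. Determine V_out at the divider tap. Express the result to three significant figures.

R2 ‖ R_L = (38.7 × 124)/(38.7 + 124) = 29.49 Ω.
Voltage divider with the loaded lower leg: V_out = 18.0 × 29.49/(5.16 + 29.49) = 18.0 × 0.8511 = 15.32 V.
(Unloaded it would be 15.9 V; the load pulls it down.)

V_out ≈ 15.3 V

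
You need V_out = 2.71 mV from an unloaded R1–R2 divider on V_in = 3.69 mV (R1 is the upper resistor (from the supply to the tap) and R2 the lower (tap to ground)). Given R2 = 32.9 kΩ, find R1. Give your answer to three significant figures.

R1 ≈ 11.9 kΩ

V_out/V_in = R2/(R1+R2) = 0.7344.
So R1 = R2 · (V_in/V_out − 1) = 32.9 × (3.69/2.71 − 1) = 32.9 × 0.3616 = 11.90 kΩ.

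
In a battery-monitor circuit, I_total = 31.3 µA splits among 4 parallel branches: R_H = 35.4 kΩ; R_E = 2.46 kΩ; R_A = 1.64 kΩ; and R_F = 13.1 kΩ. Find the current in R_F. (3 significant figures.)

Conductances: ΣG = 1/35.4 + 1/2.46 + 1/1.64 + 1/13.1 = 1.121 (1/kΩ).
R_F takes the fraction G_k/ΣG = 0.07634/1.121 = 0.06811, so I = 31.3 × 0.06811 = 2.132 µA.

I ≈ 2.13 µA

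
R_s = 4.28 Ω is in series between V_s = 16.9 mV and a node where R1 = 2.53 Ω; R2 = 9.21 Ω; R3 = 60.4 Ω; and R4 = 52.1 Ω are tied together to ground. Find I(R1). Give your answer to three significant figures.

I ≈ 2.02 mA

Equivalent of the parallel group: R_p = 1.853 Ω.
V_A by voltage divider: V_A = 16.9 × 1.853/(4.28 + 1.853) = 5.107 mV.
Branch current I = V_A/R1 = 5.107/2.53 = 2.018 mA.
(Equivalently: I_total = 2.755 mA, then current-divider fraction G_k/ΣG = 0.7325.)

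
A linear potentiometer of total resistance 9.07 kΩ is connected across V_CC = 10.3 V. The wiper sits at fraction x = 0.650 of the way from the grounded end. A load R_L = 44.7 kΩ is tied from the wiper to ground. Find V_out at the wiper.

V_out ≈ 6.40 V

Lower segment x·R_p = 5.896 kΩ; upper segment (1−x)·R_p = 3.175 kΩ.
Lower segment in parallel with the load: 5.896 ‖ 44.7 = 5.209 kΩ.
Loaded-divider output: V_out = 10.3 × 0.6213 = 6.400 V.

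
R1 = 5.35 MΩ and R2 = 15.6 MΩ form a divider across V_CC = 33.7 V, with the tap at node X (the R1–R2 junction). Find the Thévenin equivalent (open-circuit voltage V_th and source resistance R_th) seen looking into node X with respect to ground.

V_th ≈ 25.1 V, R_th ≈ 3.98 MΩ

V_th is the unloaded tap voltage: V_CC · R2/(R1+R2) = 33.7 × 0.7446 = 25.09 V.
Looking into X with the source shorted: R_th = R1·R2/(R1+R2) = 5.350 × 15.6/20.95 = 3.984 MΩ.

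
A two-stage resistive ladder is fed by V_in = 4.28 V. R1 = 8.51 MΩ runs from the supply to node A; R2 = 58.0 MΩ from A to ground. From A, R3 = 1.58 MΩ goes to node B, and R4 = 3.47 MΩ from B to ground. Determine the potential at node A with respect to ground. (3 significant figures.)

V_A ≈ 1.51 V

Node A sees R2 in parallel with the series input of stage 2, R3 + R4 = 5.050 MΩ.
R2 ‖ (R3+R4) = 4.646 MΩ.
So V_A = 4.28 × 0.3531 = 1.511 V.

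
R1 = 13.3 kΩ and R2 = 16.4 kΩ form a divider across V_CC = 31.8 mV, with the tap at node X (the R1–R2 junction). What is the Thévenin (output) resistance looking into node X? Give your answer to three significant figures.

R_th ≈ 7.34 kΩ

Looking into X with the source shorted: R_th = R1·R2/(R1+R2) = 13.30 × 16.4/29.70 = 7.344 kΩ.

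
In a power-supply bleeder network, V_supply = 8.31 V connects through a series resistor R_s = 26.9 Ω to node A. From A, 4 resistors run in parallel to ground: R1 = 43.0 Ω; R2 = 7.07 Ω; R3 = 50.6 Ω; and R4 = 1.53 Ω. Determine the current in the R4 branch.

I ≈ 0.231 A

Parallel bank: R_p = 1/(1/43.0 + 1/7.07 + 1/50.6 + 1/1.53) = 1.193 Ω.
Node voltage V_A = V_supply · R_p/(R_s + R_p) = 8.31 × 0.04247 = 0.3530 V.
I(R4) = V_A / R4 = 0.3530/1.53 = 0.2307 A.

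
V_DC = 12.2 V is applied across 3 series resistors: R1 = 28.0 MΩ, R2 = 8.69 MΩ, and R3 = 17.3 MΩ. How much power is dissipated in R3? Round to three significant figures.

ΣR = 53.99 MΩ → I = 12.2/53.99 = 0.2260 µA.
V(R3) = I·R = 3.909 V; P = V·I = 3.909 × 0.2260 = 0.8834 µW.

P ≈ 0.883 µW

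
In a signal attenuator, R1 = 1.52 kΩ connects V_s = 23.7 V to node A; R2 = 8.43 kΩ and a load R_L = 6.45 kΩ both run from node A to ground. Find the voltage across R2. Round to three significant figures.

V_out ≈ 16.7 V

The load sits in parallel with R2, giving an effective lower resistance R2' = R2·R_L/(R2+R_L) = 3.654 kΩ.
Then V_out = V_s · R2'/(R1 + R2') = 23.7 × 3.654/5.174 = 16.74 V.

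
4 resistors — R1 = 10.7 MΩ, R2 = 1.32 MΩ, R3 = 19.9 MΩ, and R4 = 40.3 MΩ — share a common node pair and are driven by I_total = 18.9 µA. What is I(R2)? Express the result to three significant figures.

I ≈ 15.5 µA

Total conductance ΣG = 1/10.7 + 1/1.32 + 1/19.9 + 1/40.3 = 0.9261 (units of 1/MΩ).
By the current-divider rule, I = I_total · G_k/ΣG = 18.9 × 0.8180 = 15.46 µA.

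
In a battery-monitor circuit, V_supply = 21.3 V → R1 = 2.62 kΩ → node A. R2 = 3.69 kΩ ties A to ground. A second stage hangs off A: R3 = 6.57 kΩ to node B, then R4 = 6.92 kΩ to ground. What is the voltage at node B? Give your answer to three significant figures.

The second stage (R3 + R4 = 13.49 kΩ) loads node A in parallel with R2.
R2 ‖ (R3+R4) = 2.897 kΩ.
V_A = 21.3 × 2.897/(2.62 + 2.897) = 11.19 V.
Stage 2 is unloaded, so V_B = V_A · R4/(R3+R4) = 11.19 × 6.92/13.49 = 5.738 V.

V_B ≈ 5.74 V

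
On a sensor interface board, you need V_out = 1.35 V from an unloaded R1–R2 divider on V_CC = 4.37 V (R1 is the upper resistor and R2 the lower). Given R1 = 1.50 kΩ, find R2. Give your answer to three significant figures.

Required fraction k = V_out/V_CC = 0.3089.
Rearranging, R2 = R1·k/(1−k) = 1.50 × 0.4470 = 0.6705 kΩ.

R2 ≈ 0.671 kΩ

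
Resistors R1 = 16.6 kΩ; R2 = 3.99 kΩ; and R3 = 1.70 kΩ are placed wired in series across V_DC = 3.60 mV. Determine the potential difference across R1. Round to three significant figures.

Series total: ΣR = 16.6 + 3.99 + 1.70 = 22.29 kΩ.
Voltage divider: V = V_DC · (16.60 / 22.29) = 3.60 × 0.7447 = 2.681 mV.

V ≈ 2.68 mV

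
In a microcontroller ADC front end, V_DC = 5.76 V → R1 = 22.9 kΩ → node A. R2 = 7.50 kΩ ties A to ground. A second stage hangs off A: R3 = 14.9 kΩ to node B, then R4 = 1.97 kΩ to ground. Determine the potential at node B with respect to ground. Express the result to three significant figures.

Node A sees R2 in parallel with the series input of stage 2, R3 + R4 = 16.87 kΩ.
Effective lower resistance at A: R2 ‖ 16.87 = 5.192 kΩ.
V_A = 5.76 × 5.192/(22.9 + 5.192) = 1.065 V.
V_B = V_A × 0.1168 = 0.1243 V.

V_B ≈ 0.124 V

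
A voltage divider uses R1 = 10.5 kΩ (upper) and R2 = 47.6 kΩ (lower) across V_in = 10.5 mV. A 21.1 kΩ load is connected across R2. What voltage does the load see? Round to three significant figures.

First combine the lower leg with the load: R2 ‖ R_L = 14.62 kΩ.
Voltage divider with the loaded lower leg: V_out = 10.5 × 14.62/(10.5 + 14.62) = 10.5 × 0.5820 = 6.111 mV.

V_out ≈ 6.11 mV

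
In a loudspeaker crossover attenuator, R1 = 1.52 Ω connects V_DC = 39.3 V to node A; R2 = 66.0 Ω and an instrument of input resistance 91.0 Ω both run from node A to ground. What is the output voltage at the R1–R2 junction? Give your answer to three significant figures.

V_out ≈ 37.8 V

First combine the lower leg with the load: R2 ‖ R_L = 38.25 Ω.
Now apply the divider: V_out = 39.3 × 0.9618 = 37.80 V.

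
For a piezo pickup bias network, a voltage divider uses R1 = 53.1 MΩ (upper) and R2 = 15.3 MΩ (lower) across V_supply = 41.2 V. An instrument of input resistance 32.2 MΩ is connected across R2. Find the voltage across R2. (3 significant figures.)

V_out ≈ 6.73 V

First combine the lower leg with the load: R2 ‖ R_L = 10.37 MΩ.
Now apply the divider: V_out = 41.2 × 0.1634 = 6.732 V.
(Unloaded it would be 9.22 V; the load pulls it down.)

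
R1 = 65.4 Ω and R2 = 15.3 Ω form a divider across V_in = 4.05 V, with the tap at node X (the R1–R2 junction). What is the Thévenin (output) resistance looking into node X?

R_th ≈ 12.4 Ω

With V_in suppressed (replaced by a short), R_th = R1 ‖ R2 = (65.40 × 15.3)/(65.40 + 15.3) = 12.40 Ω.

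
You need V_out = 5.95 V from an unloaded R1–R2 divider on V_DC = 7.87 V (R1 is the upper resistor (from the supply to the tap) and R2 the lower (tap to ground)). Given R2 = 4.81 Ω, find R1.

Required fraction k = V_out/V_DC = 0.7560.
So R1 = R2 · (V_DC/V_out − 1) = 4.81 × (7.87/5.95 − 1) = 4.81 × 0.3227 = 1.552 Ω.

R1 ≈ 1.55 Ω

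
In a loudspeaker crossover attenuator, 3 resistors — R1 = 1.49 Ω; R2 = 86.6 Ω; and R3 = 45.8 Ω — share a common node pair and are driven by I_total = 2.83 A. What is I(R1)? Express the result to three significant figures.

Conductances: ΣG = 1/1.49 + 1/86.6 + 1/45.8 = 0.7045 (1/Ω).
By the current-divider rule, I = I_total · G_k/ΣG = 2.83 × 0.9526 = 2.696 A.

I ≈ 2.70 A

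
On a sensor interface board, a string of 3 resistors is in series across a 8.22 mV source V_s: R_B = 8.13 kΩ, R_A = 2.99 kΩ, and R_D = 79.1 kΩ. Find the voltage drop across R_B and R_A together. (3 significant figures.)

Series total: ΣR = 8.13 + 2.99 + 79.1 = 90.22 kΩ.
R_{R_B..R_A} = 8.13 + 2.99 = 11.12 kΩ.
By the voltage-divider rule, V = 8.22 × 11.12/90.22 = 1.013 mV.

V ≈ 1.01 mV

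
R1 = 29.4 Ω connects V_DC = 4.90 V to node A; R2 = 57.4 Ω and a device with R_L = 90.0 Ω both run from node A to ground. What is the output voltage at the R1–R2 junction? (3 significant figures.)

V_out ≈ 2.66 V

R2 ‖ R_L = (57.4 × 90.0)/(57.4 + 90.0) = 35.05 Ω.
Then V_out = V_DC · R2'/(R1 + R2') = 4.90 × 35.05/64.45 = 2.665 V.
(Unloaded it would be 3.24 V; the load pulls it down.)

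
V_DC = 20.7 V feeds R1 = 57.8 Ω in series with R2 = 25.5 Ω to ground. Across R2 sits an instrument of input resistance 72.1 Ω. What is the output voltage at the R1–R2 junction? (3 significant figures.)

V_out ≈ 5.09 V

The load sits in parallel with R2, giving an effective lower resistance R2' = R2·R_L/(R2+R_L) = 18.84 Ω.
Then V_out = V_DC · R2'/(R1 + R2') = 20.7 × 18.84/76.64 = 5.088 V.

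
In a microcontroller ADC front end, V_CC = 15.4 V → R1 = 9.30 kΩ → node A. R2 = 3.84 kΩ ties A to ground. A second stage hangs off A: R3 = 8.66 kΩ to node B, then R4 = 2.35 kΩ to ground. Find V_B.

V_B ≈ 0.770 V

The second stage (R3 + R4 = 11.01 kΩ) loads node A in parallel with R2.
R2 ‖ (R3+R4) = 2.847 kΩ.
So V_A = 15.4 × 0.2344 = 3.609 V.
V_B = V_A × 0.2134 = 0.7704 V.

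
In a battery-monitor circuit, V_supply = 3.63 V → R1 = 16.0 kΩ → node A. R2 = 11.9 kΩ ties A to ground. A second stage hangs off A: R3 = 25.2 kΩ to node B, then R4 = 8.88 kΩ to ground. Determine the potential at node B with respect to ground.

V_B ≈ 0.336 V

The second stage (R3 + R4 = 34.08 kΩ) loads node A in parallel with R2.
Effective lower resistance at A: R2 ‖ 34.08 = 8.820 kΩ.
So V_A = 3.63 × 0.3554 = 1.290 V.
Then the unloaded second divider: V_B = V_A × R4/(R3+R4) = 1.290 × 0.2606 = 0.3361 V.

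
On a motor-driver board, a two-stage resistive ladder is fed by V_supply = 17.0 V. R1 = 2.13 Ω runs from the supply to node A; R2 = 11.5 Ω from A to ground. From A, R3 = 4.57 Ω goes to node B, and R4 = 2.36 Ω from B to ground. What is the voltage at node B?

V_B ≈ 3.88 V

The second stage (R3 + R4 = 6.930 Ω) loads node A in parallel with R2.
Effective lower resistance at A: R2 ‖ 6.930 = 4.324 Ω.
First divider: V_A = V_supply · 4.324/(2.13 + 4.324) = 11.39 V.
Stage 2 is unloaded, so V_B = V_A · R4/(R3+R4) = 11.39 × 2.36/6.930 = 3.879 V.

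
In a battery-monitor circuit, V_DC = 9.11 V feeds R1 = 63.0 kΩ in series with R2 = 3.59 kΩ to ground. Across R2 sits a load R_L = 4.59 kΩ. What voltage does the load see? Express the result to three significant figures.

First combine the lower leg with the load: R2 ‖ R_L = 2.014 kΩ.
Then V_out = V_DC · R2'/(R1 + R2') = 9.11 × 2.014/65.01 = 0.2823 V.

V_out ≈ 0.282 V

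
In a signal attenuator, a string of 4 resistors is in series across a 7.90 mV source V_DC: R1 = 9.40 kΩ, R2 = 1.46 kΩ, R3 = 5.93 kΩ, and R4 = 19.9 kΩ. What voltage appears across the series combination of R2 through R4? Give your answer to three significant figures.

Series total: ΣR = 9.40 + 1.46 + 5.93 + 19.9 = 36.69 kΩ.
R_{R2..R4} = 1.46 + 5.93 + 19.9 = 27.29 kΩ.
V = V_DC · R/ΣR = 7.90 × 0.7438 = 5.876 mV.

V ≈ 5.88 mV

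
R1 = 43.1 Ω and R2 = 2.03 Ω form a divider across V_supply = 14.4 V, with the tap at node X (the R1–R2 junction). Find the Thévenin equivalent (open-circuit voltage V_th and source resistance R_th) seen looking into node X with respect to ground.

V_th is the unloaded tap voltage: V_supply · R2/(R1+R2) = 14.4 × 0.04498 = 0.6477 V.
Looking into X with the source shorted: R_th = R1·R2/(R1+R2) = 43.10 × 2.03/45.13 = 1.939 Ω.

V_th ≈ 0.648 V, R_th ≈ 1.94 Ω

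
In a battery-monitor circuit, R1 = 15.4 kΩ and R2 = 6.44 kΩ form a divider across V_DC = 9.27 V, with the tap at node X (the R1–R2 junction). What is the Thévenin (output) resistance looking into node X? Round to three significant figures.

R_th ≈ 4.54 kΩ

Zeroing V_DC shorts the top of R1 to ground, so R_th = R1 ‖ R2 = 4.541 kΩ.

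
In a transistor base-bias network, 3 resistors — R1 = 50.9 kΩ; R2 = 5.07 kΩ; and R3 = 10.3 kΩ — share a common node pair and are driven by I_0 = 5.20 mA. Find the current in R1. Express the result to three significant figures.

I ≈ 0.325 mA

Total conductance ΣG = 1/50.9 + 1/5.07 + 1/10.3 = 0.3140 (units of 1/kΩ).
Current divider: I(R1) = I_0 · G_k/ΣG = 5.20 × (0.01965/0.3140) = 5.20 × 0.06257 = 0.3254 mA.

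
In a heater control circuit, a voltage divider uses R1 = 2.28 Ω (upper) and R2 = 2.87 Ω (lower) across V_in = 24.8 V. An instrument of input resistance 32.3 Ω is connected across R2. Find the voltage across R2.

V_out ≈ 13.3 V

The load sits in parallel with R2, giving an effective lower resistance R2' = R2·R_L/(R2+R_L) = 2.636 Ω.
Then V_out = V_in · R2'/(R1 + R2') = 24.8 × 2.636/4.916 = 13.30 V.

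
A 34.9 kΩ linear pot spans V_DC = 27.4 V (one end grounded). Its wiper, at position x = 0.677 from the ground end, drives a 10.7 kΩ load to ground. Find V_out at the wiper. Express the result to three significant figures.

The pot divides into 11.27 kΩ above the wiper and 23.63 kΩ below.
(x·R_p) ‖ R_L = 7.365 kΩ.
Loaded-divider output: V_out = 27.4 × 0.3952 = 10.83 V.

V_out ≈ 10.8 V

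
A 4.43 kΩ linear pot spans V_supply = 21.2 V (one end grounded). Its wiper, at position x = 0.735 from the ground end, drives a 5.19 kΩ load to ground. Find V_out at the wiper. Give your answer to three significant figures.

V_out ≈ 13.4 V

Split the track: R_lower = x·R_p = 3.256 kΩ, R_upper = (1−x)·R_p = 1.174 kΩ.
(x·R_p) ‖ R_L = 2.001 kΩ.
Loaded-divider output: V_out = 21.2 × 0.6302 = 13.36 V.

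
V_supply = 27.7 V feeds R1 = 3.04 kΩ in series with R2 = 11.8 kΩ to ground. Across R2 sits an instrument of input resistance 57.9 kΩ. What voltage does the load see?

R2 ‖ R_L = (11.8 × 57.9)/(11.8 + 57.9) = 9.802 kΩ.
Voltage divider with the loaded lower leg: V_out = 27.7 × 9.802/(3.04 + 9.802) = 27.7 × 0.7633 = 21.14 V.

V_out ≈ 21.1 V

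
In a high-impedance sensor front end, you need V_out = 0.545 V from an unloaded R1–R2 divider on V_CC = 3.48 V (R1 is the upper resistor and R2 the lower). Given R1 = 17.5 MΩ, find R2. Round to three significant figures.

The divider ratio is R2/(R1+R2) = 0.545/3.48 = 0.1566.
Rearranging, R2 = R1·k/(1−k) = 17.5 × 0.1857 = 3.250 MΩ.

R2 ≈ 3.25 MΩ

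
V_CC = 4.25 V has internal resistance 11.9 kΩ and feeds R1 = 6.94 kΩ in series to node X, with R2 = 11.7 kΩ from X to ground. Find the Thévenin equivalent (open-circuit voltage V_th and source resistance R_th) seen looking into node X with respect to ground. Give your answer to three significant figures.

V_th ≈ 1.63 V, R_th ≈ 7.22 kΩ

R1' = 11.9 + 6.94 = 18.84 kΩ (source resistance + R1).
Open-circuit (no load on X): V_th = V_CC · R2/(R1' + R2) = 4.25 × 11.7/(18.84 + 11.7) = 1.628 V.
With V_CC suppressed (replaced by a short), R_th = R1' ‖ R2 = (18.84 × 11.7)/(18.84 + 11.7) = 7.218 kΩ.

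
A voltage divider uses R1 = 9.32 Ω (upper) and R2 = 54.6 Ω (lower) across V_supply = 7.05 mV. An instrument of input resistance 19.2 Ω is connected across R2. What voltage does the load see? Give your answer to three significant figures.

R2 ‖ R_L = (54.6 × 19.2)/(54.6 + 19.2) = 14.20 Ω.
Then V_out = V_supply · R2'/(R1 + R2') = 7.05 × 14.20/23.52 = 4.257 mV.

V_out ≈ 4.26 mV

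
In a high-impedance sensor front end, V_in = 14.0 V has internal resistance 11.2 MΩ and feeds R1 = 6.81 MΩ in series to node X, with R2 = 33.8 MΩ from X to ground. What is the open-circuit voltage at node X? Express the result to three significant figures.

R1' = 11.2 + 6.81 = 18.01 MΩ (source resistance + R1).
With X open, the divider is unloaded: V_th = 14.0 × 33.8/51.81 = 9.133 V.

V_th ≈ 9.13 V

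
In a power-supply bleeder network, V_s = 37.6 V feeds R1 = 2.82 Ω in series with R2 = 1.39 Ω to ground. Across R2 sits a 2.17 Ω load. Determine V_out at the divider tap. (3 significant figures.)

V_out ≈ 8.69 V

R2 ‖ R_L = (1.39 × 2.17)/(1.39 + 2.17) = 0.8473 Ω.
Then V_out = V_s · R2'/(R1 + R2') = 37.6 × 0.8473/3.667 = 8.687 V.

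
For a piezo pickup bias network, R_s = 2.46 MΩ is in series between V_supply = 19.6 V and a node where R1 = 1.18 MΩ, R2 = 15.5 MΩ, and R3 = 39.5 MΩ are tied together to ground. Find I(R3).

Combine the parallel branches: R_p = (1/1.18 + 1/15.5 + 1/39.5)⁻¹ = 1.067 MΩ.
V_A by voltage divider: V_A = 19.6 × 1.067/(2.46 + 1.067) = 5.929 V.
Branch current I = V_A/R3 = 5.929/39.5 = 0.1501 µA.

I ≈ 0.150 µA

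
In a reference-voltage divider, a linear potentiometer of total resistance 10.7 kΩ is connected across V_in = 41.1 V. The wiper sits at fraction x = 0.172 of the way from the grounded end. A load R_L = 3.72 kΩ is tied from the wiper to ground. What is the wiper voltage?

The pot divides into 8.860 kΩ above the wiper and 1.840 kΩ below.
R_L loads the lower segment: effective lower R = 1.231 kΩ.
Then V_out = V_in · 1.231/(8.860 + 1.231) = 5.015 V.
(Unloaded: V_out = x·V_in = 7.07 V.)

V_out ≈ 5.01 V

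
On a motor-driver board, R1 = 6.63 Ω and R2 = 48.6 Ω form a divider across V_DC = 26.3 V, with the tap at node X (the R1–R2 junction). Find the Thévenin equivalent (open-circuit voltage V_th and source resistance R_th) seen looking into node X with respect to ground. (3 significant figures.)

V_th ≈ 23.1 V, R_th ≈ 5.83 Ω

With X open, the divider is unloaded: V_th = 26.3 × 48.6/55.23 = 23.14 V.
Looking into X with the source shorted: R_th = R1·R2/(R1+R2) = 6.630 × 48.6/55.23 = 5.834 Ω.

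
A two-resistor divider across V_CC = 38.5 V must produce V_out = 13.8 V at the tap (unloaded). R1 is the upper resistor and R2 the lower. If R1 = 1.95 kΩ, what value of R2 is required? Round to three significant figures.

R2 ≈ 1.09 kΩ

V_out/V_CC = R2/(R1+R2) = 0.3584.
So R2 = R1 · V_out/(V_CC − V_out) = 1.95 × 13.8/(38.5 − 13.8) = 1.95 × 0.5587 = 1.089 kΩ.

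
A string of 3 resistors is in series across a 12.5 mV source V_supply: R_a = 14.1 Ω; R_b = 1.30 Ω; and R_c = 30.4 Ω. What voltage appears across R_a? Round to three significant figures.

ΣR = 14.1 + 1.30 + 30.4 = 45.80 Ω.
By the voltage-divider rule, V = 12.5 × 14.10/45.80 = 3.848 mV.

V ≈ 3.85 mV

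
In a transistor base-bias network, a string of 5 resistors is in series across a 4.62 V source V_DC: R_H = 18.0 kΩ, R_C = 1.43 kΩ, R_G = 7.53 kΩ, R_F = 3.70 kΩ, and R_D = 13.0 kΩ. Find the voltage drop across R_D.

V ≈ 1.38 V

Series total: ΣR = 18.0 + 1.43 + 7.53 + 3.70 + 13.0 = 43.66 kΩ.
Voltage divider: V = V_DC · (13.00 / 43.66) = 4.62 × 0.2978 = 1.376 V.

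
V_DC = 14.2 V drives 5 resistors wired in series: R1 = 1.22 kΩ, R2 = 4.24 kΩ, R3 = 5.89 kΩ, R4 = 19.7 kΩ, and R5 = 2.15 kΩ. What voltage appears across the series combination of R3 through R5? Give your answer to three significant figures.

ΣR = 1.22 + 4.24 + 5.89 + 19.7 + 2.15 = 33.20 kΩ.
R_{R3..R5} = 5.89 + 19.7 + 2.15 = 27.74 kΩ.
Voltage divider: V = V_DC · (27.74 / 33.20) = 14.2 × 0.8355 = 11.86 V.

V ≈ 11.9 V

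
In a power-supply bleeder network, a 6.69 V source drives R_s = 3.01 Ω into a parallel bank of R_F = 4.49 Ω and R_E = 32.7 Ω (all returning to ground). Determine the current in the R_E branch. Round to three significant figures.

Combine the parallel branches: R_p = (1/4.49 + 1/32.7)⁻¹ = 3.948 Ω.
Node voltage V_A = V_CC · R_p/(R_s + R_p) = 6.69 × 0.5674 = 3.796 V.
Branch current I = V_A/R_E = 3.796/32.7 = 0.1161 A.

I ≈ 0.116 A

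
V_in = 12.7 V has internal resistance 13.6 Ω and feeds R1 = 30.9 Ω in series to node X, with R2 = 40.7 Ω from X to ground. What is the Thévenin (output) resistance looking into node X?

R1' = 13.6 + 30.9 = 44.50 Ω (source resistance + R1).
With V_in suppressed (replaced by a short), R_th = R1' ‖ R2 = (44.50 × 40.7)/(44.50 + 40.7) = 21.26 Ω.

R_th ≈ 21.3 Ω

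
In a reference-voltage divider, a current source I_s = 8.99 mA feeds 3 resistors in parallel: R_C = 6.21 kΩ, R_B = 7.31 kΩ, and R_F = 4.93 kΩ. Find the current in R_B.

Conductances: ΣG = 1/6.21 + 1/7.31 + 1/4.93 = 0.5007 (1/kΩ).
Current divider: I(R_B) = I_s · G_k/ΣG = 8.99 × (0.1368/0.5007) = 8.99 × 0.2732 = 2.456 mA.

I ≈ 2.46 mA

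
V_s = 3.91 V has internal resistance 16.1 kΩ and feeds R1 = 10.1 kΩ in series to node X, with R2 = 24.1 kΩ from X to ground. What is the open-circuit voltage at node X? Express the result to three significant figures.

R1' = 16.1 + 10.1 = 26.20 kΩ (source resistance + R1).
V_th is the unloaded tap voltage: V_s · R2/(R1'+R2) = 3.91 × 0.4791 = 1.873 V.

V_th ≈ 1.87 V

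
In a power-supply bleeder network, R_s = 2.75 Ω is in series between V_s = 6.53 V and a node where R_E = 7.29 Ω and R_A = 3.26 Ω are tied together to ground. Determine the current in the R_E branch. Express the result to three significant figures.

Combine the parallel branches: R_p = (1/7.29 + 1/3.26)⁻¹ = 2.253 Ω.
Node voltage V_A = V_s · R_p/(R_s + R_p) = 6.53 × 0.4503 = 2.940 V.
I(R_E) = V_A / R_E = 2.940/7.29 = 0.4033 A.

I ≈ 0.403 A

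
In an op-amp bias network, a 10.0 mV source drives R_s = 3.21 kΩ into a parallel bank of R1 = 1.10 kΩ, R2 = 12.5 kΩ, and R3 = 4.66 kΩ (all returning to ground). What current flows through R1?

I ≈ 1.87 µA

Equivalent of the parallel group: R_p = 0.8308 kΩ.
V_A = 10.0 × 0.8308/4.041 = 2.056 mV.
Branch current I = V_A/R1 = 2.056/1.10 = 1.869 µA.
(Equivalently: I_total = 2.475 µA, then current-divider fraction G_k/ΣG = 0.7553.)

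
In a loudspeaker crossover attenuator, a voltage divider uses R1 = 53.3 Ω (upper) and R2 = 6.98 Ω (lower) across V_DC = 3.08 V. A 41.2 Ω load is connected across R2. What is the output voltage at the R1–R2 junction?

First combine the lower leg with the load: R2 ‖ R_L = 5.969 Ω.
Then V_out = V_DC · R2'/(R1 + R2') = 3.08 × 5.969/59.27 = 0.3102 V.

V_out ≈ 0.310 V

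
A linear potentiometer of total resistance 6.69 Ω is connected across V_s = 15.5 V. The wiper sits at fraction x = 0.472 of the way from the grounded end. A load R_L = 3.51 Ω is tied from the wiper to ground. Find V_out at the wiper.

Lower segment x·R_p = 3.158 Ω; upper segment (1−x)·R_p = 3.532 Ω.
R_L loads the lower segment: effective lower R = 1.662 Ω.
V_out = 15.5 × 1.662/(3.532 + 1.662) = 4.960 V.

V_out ≈ 4.96 V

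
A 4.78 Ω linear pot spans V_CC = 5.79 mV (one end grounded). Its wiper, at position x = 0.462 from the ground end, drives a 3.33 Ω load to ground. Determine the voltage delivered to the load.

Lower segment x·R_p = 2.208 Ω; upper segment (1−x)·R_p = 2.572 Ω.
Lower segment in parallel with the load: 2.208 ‖ 3.33 = 1.328 Ω.
Loaded-divider output: V_out = 5.79 × 0.3405 = 1.972 mV.
(Unloaded: V_out = x·V_CC = 2.67 mV.)

V_out ≈ 1.97 mV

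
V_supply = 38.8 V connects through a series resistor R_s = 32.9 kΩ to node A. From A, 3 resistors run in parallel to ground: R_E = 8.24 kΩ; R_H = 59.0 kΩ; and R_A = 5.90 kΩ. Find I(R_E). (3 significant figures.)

Equivalent of the parallel group: R_p = 3.249 kΩ.
V_A by voltage divider: V_A = 38.8 × 3.249/(32.9 + 3.249) = 3.487 V.
I(R_E) = V_A / R_E = 3.487/8.24 = 0.4232 mA.

I ≈ 0.423 mA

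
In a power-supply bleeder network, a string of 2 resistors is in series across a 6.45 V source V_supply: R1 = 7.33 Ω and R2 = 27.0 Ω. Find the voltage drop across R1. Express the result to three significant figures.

V ≈ 1.38 V

ΣR = 7.33 + 27.0 = 34.33 Ω.
By the voltage-divider rule, V = 6.45 × 7.330/34.33 = 1.377 V.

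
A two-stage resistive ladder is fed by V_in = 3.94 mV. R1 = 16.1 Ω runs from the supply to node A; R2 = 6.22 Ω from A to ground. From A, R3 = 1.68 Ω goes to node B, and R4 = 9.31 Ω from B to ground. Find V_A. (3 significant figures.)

V_A ≈ 0.780 mV

Node A sees R2 in parallel with the series input of stage 2, R3 + R4 = 10.99 Ω.
R2 ‖ (R3+R4) = 3.972 Ω.
First divider: V_A = V_in · 3.972/(16.1 + 3.972) = 0.7797 mV.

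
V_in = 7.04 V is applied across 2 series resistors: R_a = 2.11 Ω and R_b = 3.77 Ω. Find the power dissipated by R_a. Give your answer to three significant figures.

ΣR = 5.880 Ω → I = 7.04/5.880 = 1.197 A.
V(R_a) = I·R = 2.526 V; P = V·I = 2.526 × 1.197 = 3.025 W.

P ≈ 3.02 W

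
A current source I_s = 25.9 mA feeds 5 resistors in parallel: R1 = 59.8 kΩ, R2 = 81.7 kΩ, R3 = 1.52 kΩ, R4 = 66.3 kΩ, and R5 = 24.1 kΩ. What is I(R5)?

ΣG = 1/59.8 + 1/81.7 + 1/1.52 + 1/66.3 + 1/24.1 = 0.7434.
Current divider: I(R5) = I_s · G_k/ΣG = 25.9 × (0.04149/0.7434) = 25.9 × 0.05581 = 1.446 mA.

I ≈ 1.45 mA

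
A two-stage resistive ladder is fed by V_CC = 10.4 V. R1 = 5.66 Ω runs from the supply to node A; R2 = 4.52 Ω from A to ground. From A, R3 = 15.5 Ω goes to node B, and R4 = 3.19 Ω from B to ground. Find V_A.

V_A ≈ 4.07 V

Node A sees R2 in parallel with the series input of stage 2, R3 + R4 = 18.69 Ω.
R2 ‖ (R3+R4) = 3.640 Ω.
So V_A = 10.4 × 0.3914 = 4.070 V.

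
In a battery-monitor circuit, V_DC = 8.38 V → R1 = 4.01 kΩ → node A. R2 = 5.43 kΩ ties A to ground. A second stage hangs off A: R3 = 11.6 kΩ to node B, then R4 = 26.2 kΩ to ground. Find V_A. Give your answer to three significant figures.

The second stage (R3 + R4 = 37.80 kΩ) loads node A in parallel with R2.
R2 ‖ (R3+R4) = 4.748 kΩ.
V_A = 8.38 × 4.748/(4.01 + 4.748) = 4.543 V.

V_A ≈ 4.54 V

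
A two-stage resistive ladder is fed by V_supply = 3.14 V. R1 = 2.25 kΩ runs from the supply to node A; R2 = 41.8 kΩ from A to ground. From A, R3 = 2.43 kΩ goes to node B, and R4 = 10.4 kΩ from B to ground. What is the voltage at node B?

V_B ≈ 2.07 V

Looking into the second stage from A: R3 + R4 = 12.83 kΩ appears in parallel with R2.
Effective lower resistance at A: R2 ‖ 12.83 = 9.817 kΩ.
So V_A = 3.14 × 0.8135 = 2.555 V.
Stage 2 is unloaded, so V_B = V_A · R4/(R3+R4) = 2.555 × 10.4/12.83 = 2.071 V.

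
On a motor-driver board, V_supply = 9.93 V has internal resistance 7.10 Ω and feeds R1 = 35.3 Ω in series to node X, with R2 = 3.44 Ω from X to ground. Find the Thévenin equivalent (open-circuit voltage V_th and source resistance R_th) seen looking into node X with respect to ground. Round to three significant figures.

V_th ≈ 0.745 V, R_th ≈ 3.18 Ω

R1' = 7.10 + 35.3 = 42.40 Ω (source resistance + R1).
With X open, the divider is unloaded: V_th = 9.93 × 3.44/45.84 = 0.7452 V.
Zeroing V_supply shorts the top of R1' to ground, so R_th = R1' ‖ R2 = 3.182 Ω.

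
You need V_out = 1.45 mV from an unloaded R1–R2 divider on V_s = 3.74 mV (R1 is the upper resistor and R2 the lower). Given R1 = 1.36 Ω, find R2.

Required fraction k = V_out/V_s = 0.3877.
So R2 = R1 · V_out/(V_s − V_out) = 1.36 × 1.45/(3.74 − 1.45) = 1.36 × 0.6332 = 0.8611 Ω.

R2 ≈ 0.861 Ω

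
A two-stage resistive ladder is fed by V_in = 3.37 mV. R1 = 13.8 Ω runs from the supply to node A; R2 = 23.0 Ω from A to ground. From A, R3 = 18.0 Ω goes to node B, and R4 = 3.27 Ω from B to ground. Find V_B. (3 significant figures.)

V_B ≈ 0.230 mV

The second stage (R3 + R4 = 21.27 Ω) loads node A in parallel with R2.
Effective lower resistance at A: R2 ‖ 21.27 = 11.05 Ω.
V_A = 3.37 × 11.05/(13.8 + 11.05) = 1.499 mV.
Then the unloaded second divider: V_B = V_A × R4/(R3+R4) = 1.499 × 0.1537 = 0.2304 mV.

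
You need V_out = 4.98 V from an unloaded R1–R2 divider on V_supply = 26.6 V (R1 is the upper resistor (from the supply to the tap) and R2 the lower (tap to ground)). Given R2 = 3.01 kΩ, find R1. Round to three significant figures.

The divider ratio is R2/(R1+R2) = 4.98/26.6 = 0.1872.
Rearranging, R1 = R2·(1−k)/k = 3.01 × 4.341 = 13.07 kΩ.

R1 ≈ 13.1 kΩ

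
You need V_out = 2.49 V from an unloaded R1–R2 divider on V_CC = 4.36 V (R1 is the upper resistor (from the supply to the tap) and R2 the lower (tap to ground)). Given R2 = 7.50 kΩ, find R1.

R1 ≈ 5.63 kΩ

Required fraction k = V_out/V_CC = 0.5711.
So R1 = R2 · (V_CC/V_out − 1) = 7.50 × (4.36/2.49 − 1) = 7.50 × 0.7510 = 5.633 kΩ.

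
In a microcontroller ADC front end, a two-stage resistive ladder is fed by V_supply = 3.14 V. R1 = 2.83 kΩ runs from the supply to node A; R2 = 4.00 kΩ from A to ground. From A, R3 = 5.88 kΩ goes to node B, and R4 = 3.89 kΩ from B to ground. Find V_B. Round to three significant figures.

Node A sees R2 in parallel with the series input of stage 2, R3 + R4 = 9.770 kΩ.
R2 ‖ (R3+R4) = 2.838 kΩ.
V_A = 3.14 × 2.838/(2.83 + 2.838) = 1.572 V.
Then the unloaded second divider: V_B = V_A × R4/(R3+R4) = 1.572 × 0.3982 = 0.6260 V.

V_B ≈ 0.626 V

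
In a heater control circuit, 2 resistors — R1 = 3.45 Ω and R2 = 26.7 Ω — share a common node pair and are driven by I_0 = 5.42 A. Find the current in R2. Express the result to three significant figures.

With just two branches, the current splits inversely with resistance.
I(R2) = 5.42 × 3.45/(3.45 + 26.7) = 5.42 × 0.1144 = 0.6202 A.

I ≈ 0.620 A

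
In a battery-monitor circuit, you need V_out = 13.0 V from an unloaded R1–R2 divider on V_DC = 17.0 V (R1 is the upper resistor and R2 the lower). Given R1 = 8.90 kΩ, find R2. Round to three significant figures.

Required fraction k = V_out/V_DC = 0.7647.
R2 = R1 · 0.7647/(1 − 0.7647) = 28.93 kΩ.

R2 ≈ 28.9 kΩ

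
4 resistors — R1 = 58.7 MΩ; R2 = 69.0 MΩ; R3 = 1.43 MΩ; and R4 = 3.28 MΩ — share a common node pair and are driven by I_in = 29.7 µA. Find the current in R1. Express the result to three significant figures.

I ≈ 0.489 µA

Conductances: ΣG = 1/58.7 + 1/69.0 + 1/1.43 + 1/3.28 = 1.036 (1/MΩ).
R1 takes the fraction G_k/ΣG = 0.01704/1.036 = 0.01645, so I = 29.7 × 0.01645 = 0.4885 µA.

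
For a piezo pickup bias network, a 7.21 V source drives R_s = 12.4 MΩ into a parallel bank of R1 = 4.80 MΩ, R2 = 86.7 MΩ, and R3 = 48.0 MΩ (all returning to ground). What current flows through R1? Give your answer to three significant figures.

Equivalent of the parallel group: R_p = 4.155 MΩ.
Node voltage V_A = V_supply · R_p/(R_s + R_p) = 7.21 × 0.2510 = 1.809 V.
I(R1) = V_A / R1 = 1.809/4.80 = 0.3770 µA.

I ≈ 0.377 µA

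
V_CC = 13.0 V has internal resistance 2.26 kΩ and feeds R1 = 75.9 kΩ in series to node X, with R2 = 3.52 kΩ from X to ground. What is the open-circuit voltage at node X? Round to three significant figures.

V_th ≈ 0.560 V

R1' = 2.26 + 75.9 = 78.16 kΩ (source resistance + R1).
With X open, the divider is unloaded: V_th = 13.0 × 3.52/81.68 = 0.5602 V.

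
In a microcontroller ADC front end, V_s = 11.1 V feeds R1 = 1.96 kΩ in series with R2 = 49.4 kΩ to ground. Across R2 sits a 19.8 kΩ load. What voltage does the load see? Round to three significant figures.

The load sits in parallel with R2, giving an effective lower resistance R2' = R2·R_L/(R2+R_L) = 14.13 kΩ.
Then V_out = V_s · R2'/(R1 + R2') = 11.1 × 14.13/16.09 = 9.748 V.

V_out ≈ 9.75 V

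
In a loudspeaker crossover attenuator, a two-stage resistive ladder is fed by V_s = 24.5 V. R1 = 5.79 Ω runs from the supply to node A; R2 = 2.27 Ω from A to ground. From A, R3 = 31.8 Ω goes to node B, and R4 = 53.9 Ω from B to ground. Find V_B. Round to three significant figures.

Looking into the second stage from A: R3 + R4 = 85.70 Ω appears in parallel with R2.
Effective lower resistance at A: R2 ‖ 85.70 = 2.211 Ω.
First divider: V_A = V_s · 2.211/(5.79 + 2.211) = 6.771 V.
Then the unloaded second divider: V_B = V_A × R4/(R3+R4) = 6.771 × 0.6289 = 4.259 V.

V_B ≈ 4.26 V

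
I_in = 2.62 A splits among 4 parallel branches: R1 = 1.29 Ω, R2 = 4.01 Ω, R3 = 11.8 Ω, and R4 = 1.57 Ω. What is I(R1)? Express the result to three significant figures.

Conductances: ΣG = 1/1.29 + 1/4.01 + 1/11.8 + 1/1.57 = 1.746 (1/Ω).
By the current-divider rule, I = I_in · G_k/ΣG = 2.62 × 0.4439 = 1.163 A.

I ≈ 1.16 A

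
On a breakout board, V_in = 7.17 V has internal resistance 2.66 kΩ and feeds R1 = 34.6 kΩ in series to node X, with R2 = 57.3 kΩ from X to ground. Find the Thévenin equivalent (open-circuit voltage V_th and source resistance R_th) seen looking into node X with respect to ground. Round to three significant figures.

V_th ≈ 4.34 V, R_th ≈ 22.6 kΩ

R1' = 2.66 + 34.6 = 37.26 kΩ (source resistance + R1).
With X open, the divider is unloaded: V_th = 7.17 × 57.3/94.56 = 4.345 V.
Looking into X with the source shorted: R_th = R1'·R2/(R1'+R2) = 37.26 × 57.3/94.56 = 22.58 kΩ.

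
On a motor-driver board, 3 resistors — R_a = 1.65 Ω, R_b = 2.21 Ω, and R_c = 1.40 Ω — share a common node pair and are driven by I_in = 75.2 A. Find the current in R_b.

Conductances: ΣG = 1/1.65 + 1/2.21 + 1/1.40 = 1.773 (1/Ω).
R_b takes the fraction G_k/ΣG = 0.4525/1.773 = 0.2552, so I = 75.2 × 0.2552 = 19.19 A.

I ≈ 19.2 A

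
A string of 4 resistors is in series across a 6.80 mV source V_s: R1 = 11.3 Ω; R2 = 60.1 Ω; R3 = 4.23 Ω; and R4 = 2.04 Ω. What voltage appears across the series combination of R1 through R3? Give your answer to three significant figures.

ΣR = 11.3 + 60.1 + 4.23 + 2.04 = 77.67 Ω.
R_{R1..R3} = 11.3 + 60.1 + 4.23 = 75.63 Ω.
By the voltage-divider rule, V = 6.80 × 75.63/77.67 = 6.621 mV.

V ≈ 6.62 mV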